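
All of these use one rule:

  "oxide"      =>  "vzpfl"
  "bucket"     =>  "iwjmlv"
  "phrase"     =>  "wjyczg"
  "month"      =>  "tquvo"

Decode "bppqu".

union

It's a Vigenère-style cipher with numeric key [7,2]: position i shifts by key[i mod 2].
Decoding bppqu: b−7=u, p−2=n, p−7=i, q−2=o, u−7=n.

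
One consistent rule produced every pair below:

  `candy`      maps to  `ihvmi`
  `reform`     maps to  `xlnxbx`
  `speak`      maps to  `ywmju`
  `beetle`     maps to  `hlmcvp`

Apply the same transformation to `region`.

xloryy

In candy: c→i is +6, a→h is +7, n→v is +8, d→m is +9 — the shift increases by 1 each position. Each letter shifts forward by (position + 6), i.e. 6, 7, 8, … — the shift grows by one for each successive letter.
Applying it to region: r+6=x, e+7=l, g+8=o, i+9=r, o+10=y, n+11=y.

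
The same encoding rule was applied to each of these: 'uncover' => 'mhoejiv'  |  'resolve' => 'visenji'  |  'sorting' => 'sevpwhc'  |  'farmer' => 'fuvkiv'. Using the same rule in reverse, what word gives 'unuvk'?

Each letter's alphabet position (a=0..z=25) is mapped through 23·x+20 mod 26 — an affine cipher.
Reversing it on unuvk: u(20)→17·(20−20)≡0=a; n(13)→17·(13−20)≡11=l; u(20)→17·(20−20)≡0=a; v(21)→17·(21−20)≡17=r; k(10)→17·(10−20)≡12=m (all mod 26).

alarm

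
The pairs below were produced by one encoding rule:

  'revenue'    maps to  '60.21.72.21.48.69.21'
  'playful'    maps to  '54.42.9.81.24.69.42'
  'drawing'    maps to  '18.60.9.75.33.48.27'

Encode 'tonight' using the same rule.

r(#18)→60 and e(#5)→21: differences scale by 3, so n = 3·pos + 6. With a=1..z=26, the number is 3·pos + 6.
On tonight: t=20→66, o=15→51, n=14→48, i=9→33, g=7→27, h=8→30, t=20→66.

66.51.48.33.27.30.66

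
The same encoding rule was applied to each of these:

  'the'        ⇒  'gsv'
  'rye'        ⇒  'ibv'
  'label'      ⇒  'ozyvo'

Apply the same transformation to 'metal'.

Each pair mirrors across the alphabet (t↔g, h↔s, e↔v): positions sum to 25. Each letter is replaced by its mirror in the alphabet: a↔z, b↔y, c↔x, and so on (the Atbash cipher).
On metal: m↔n, e↔v, t↔g, a↔z, l↔o.

nvgzo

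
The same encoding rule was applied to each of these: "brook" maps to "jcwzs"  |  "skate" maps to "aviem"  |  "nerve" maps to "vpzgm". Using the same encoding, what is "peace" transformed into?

Shifts by position in brook: pos 0: b→j (+8), pos 1: r→c (+11), pos 2: o→w (+8), pos 3: o→z (+11) — repeating every 2. It's a Vigenère-style cipher with numeric key [8,11]: position i shifts by key[i mod 2].
Applying it to peace: p+8=x, e+11=p, a+8=i, c+11=n, e+8=m.

xpinm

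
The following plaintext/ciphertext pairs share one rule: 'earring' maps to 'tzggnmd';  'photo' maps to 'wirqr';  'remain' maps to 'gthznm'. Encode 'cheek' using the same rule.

e(4)→t(19) and a(0)→z(25) fit y≡5x+25 (mod 26); the inverse of 5 mod 26 is 21. Treating letters as 0–25, the rule is x ↦ 5x + 25 (mod 26).
Applying it to cheek: c(2)→5·2+25≡9=j; h(7)→5·7+25≡8=i; e(4)→5·4+25≡19=t; e(4)→5·4+25≡19=t; k(10)→5·10+25≡23=x (all mod 26).

jittx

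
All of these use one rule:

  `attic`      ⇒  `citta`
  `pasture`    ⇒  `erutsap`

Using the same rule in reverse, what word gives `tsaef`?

feast

The output letters match the input read backwards: attic reversed is citta. The word is simply reversed.
Decoding tsaef: then reverse → feast.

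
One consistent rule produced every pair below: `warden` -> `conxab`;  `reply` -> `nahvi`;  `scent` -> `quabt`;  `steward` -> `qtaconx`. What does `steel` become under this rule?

This is an affine cipher: with a=0,…,z=25, each position x becomes (3x+14) mod 26.
On steel: s(18)→3·18+14≡16=q; t(19)→3·19+14≡19=t; e(4)→3·4+14≡0=a; e(4)→3·4+14≡0=a; l(11)→3·11+14≡21=v (all mod 26).

qtaav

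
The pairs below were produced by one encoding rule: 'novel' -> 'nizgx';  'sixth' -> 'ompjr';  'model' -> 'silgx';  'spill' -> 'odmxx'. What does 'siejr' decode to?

mouth

n(13)→n(13) and o(14)→i(8) fit y≡21x+0 (mod 26); the inverse of 21 mod 26 is 5. Each letter's alphabet position (a=0..z=25) is mapped through 21·x+0 mod 26 — an affine cipher.
Decoding siejr: s(18)→5·(18−0)≡12=m; i(8)→5·(8−0)≡14=o; e(4)→5·(4−0)≡20=u; j(9)→5·(9−0)≡19=t; r(17)→5·(17−0)≡7=h (all mod 26).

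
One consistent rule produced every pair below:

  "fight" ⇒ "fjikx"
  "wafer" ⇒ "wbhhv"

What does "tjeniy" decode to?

In fight: f→f is +0, i→j is +1, g→i is +2, h→k is +3 — the shift increases by 1 each position. The shift increases by 1 at each position, starting from +0: 0, 1, 2, ….
Reversing it on tjeniy: t−0=t, j−1=i, e−2=c, n−3=k, i−4=e, y−5=t.

ticket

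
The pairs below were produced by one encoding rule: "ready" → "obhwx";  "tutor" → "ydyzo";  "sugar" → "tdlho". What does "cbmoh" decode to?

zebra

r(17)→o(14) and e(4)→b(1) fit y≡5x+7 (mod 26); the inverse of 5 mod 26 is 21. Each letter's alphabet position (a=0..z=25) is mapped through 5·x+7 mod 26 — an affine cipher.
Reversing it on cbmoh: c(2)→21·(2−7)≡25=z; b(1)→21·(1−7)≡4=e; m(12)→21·(12−7)≡1=b; o(14)→21·(14−7)≡17=r; h(7)→21·(7−7)≡0=a (all mod 26).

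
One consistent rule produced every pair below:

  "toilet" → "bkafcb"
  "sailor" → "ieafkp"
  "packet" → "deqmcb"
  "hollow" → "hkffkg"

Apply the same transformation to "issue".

Treating letters as 0–25, the rule is x ↦ 19x + 4 (mod 26).
On issue: i(8)→19·8+4≡0=a; s(18)→19·18+4≡8=i; s(18)→19·18+4≡8=i; u(20)→19·20+4≡20=u; e(4)→19·4+4≡2=c (all mod 26).

aiiuc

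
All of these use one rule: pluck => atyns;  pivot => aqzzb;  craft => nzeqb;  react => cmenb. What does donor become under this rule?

owrzz

A repeating key of period 3 is used — shifts +11, +8, +4 over and over.
Applying it to donor: d+11=o, o+8=w, n+4=r, o+11=z, r+8=z.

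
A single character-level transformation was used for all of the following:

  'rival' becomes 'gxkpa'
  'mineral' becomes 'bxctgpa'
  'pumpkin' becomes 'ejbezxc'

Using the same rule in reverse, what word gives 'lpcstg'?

Compare letters: r→g is +15, i→x is +15, v→k is +15 — a constant shift. Every letter moves 15 places later in the alphabet, wrapping around z→a.
Decoding lpcstg: l−15=w, p−15=a, c−15=n, s−15=d, t−15=e, g−15=r.

wander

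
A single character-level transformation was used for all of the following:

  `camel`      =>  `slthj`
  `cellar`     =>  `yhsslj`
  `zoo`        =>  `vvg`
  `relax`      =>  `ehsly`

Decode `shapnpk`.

digital

The word is reversed, then every letter is shifted forward by 7.
Decoding shapnpk: shift back: s−7=l, h−7=a, a−7=t, p−7=i, n−7=g, p−7=i, k−7=d → latigid; then reverse → digital.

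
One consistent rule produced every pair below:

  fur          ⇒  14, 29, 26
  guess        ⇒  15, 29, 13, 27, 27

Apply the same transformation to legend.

f is letter #6 and maps to 14: an offset of 8. Letters become their 1-based position plus 8 (so a→9, b→10, …).
Applying it to legend: l=12→20, e=5→13, g=7→15, e=5→13, n=14→22, d=4→12.

20, 13, 15, 13, 22, 12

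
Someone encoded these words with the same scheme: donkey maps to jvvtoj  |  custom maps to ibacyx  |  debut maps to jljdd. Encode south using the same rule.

Letter i (0-indexed) is shifted by i+6, so successive shifts are 6, 7, 8, ….
Applying it to south: s+6=y, o+7=v, u+8=c, t+9=c, h+10=r.

yvccr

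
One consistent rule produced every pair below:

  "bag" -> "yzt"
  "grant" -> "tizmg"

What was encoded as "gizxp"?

Each pair mirrors across the alphabet (b↔y, a↔z, g↔t): positions sum to 25. Each letter is replaced by its mirror in the alphabet: a↔z, b↔y, c↔x, and so on (the Atbash cipher).
Reversing it on gizxp: g↔t, i↔r, z↔a, x↔c, p↔k.

track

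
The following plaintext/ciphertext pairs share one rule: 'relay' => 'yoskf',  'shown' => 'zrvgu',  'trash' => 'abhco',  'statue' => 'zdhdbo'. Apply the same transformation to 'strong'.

zdyyuq

Shifts by position in relay: pos 0: r→y (+7), pos 1: e→o (+10), pos 2: l→s (+7), pos 3: a→k (+10) — repeating every 2. It's a Vigenère-style cipher with numeric key [7,10]: position i shifts by key[i mod 2].
For strong: s+7=z, t+10=d, r+7=y, o+10=y, n+7=u, g+10=q.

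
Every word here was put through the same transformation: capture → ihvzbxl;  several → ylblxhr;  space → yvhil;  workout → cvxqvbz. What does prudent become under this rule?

vxbjltz

Vowels shift forward by 7 and consonants shift forward by 6.
Applying it to prudent: p(cons)+6=v, r(cons)+6=x, u(vowel)+7=b, d(cons)+6=j, e(vowel)+7=l, n(cons)+6=t, t(cons)+6=z.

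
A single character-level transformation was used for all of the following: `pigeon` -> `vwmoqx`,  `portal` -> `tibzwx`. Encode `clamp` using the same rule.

xuitk

Two steps: reverse the string, then apply a Caesar shift of +8.
For clamp: reverse → pmalc; then shift: p+8=x, m+8=u, a+8=i, l+8=t, c+8=k.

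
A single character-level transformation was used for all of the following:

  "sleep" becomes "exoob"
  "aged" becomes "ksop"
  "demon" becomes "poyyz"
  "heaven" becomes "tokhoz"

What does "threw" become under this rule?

The shift depends on letter class: consonant s→e is +12, but vowel e→o is +10. Vowels shift forward by 10 and consonants shift forward by 12.
For threw: t(cons)+12=f, h(cons)+12=t, r(cons)+12=d, e(vowel)+10=o, w(cons)+12=i.

ftdoi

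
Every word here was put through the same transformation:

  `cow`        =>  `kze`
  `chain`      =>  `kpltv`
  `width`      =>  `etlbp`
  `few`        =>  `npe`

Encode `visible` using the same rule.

dtatjtp

The shift depends on letter class: consonant c→k is +8, but vowel o→z is +11. The rule splits by letter class: vowels +11, consonants +8.
On visible: v(cons)+8=d, i(vowel)+11=t, s(cons)+8=a, i(vowel)+11=t, b(cons)+8=j, l(cons)+8=t, e(vowel)+11=p.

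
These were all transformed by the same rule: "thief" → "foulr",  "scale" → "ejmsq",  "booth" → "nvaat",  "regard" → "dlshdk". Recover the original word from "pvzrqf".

Shifts by position in thief: pos 0: t→f (+12), pos 1: h→o (+7), pos 2: i→u (+12), pos 3: e→l (+7) — repeating every 2. The shifts repeat in a cycle of length 2: positions 0,1,… shift by +12, +7, then the pattern repeats.
Undoing it on pvzrqf: p−12=d, v−7=o, z−12=n, r−7=k, q−12=e, f−7=y.

donkey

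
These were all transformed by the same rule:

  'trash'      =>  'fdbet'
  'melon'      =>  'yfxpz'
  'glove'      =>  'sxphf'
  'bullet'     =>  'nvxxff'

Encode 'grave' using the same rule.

The shift depends on letter class: consonant t→f is +12, but vowel a→b is +1. Vowels shift forward by 1 and consonants shift forward by 12.
On grave: g(cons)+12=s, r(cons)+12=d, a(vowel)+1=b, v(cons)+12=h, e(vowel)+1=f.

sdbhf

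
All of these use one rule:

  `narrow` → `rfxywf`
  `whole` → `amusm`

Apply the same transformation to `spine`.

Each letter shifts forward by (position + 4), i.e. 4, 5, 6, … — the shift grows by one for each successive letter.
On spine: s+4=w, p+5=u, i+6=o, n+7=u, e+8=m.

wuoum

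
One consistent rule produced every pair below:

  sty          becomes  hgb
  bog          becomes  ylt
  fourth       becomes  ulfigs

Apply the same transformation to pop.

Each letter is replaced by its mirror in the alphabet: a↔z, b↔y, c↔x, and so on (the Atbash cipher).
On pop: p↔k, o↔l, p↔k.

klk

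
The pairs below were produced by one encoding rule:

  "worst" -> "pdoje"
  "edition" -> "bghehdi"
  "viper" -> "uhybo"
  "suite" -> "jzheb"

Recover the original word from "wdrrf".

foggy

w(22)→p(15) and o(14)→d(3) fit y≡21x+21 (mod 26); the inverse of 21 mod 26 is 5. This is an affine cipher: with a=0,…,z=25, each position x becomes (21x+21) mod 26.
Decoding wdrrf: w(22)→5·(22−21)≡5=f; d(3)→5·(3−21)≡14=o; r(17)→5·(17−21)≡6=g; r(17)→5·(17−21)≡6=g; f(5)→5·(5−21)≡24=y (all mod 26).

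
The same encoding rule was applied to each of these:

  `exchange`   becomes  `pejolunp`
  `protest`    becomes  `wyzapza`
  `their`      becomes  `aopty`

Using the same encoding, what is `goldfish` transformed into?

The shift depends on letter class: consonant x→e is +7, but vowel e→p is +11. The rule splits by letter class: vowels +11, consonants +7.
For goldfish: g(cons)+7=n, o(vowel)+11=z, l(cons)+7=s, d(cons)+7=k, f(cons)+7=m, i(vowel)+11=t, s(cons)+7=z, h(cons)+7=o.

nzskmtzo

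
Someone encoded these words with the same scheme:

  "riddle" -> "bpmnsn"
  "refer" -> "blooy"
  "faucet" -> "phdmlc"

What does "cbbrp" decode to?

sushi

Shifts by position in riddle: pos 0: r→b (+10), pos 1: i→p (+7), pos 2: d→m (+9), pos 3: d→n (+10), pos 4: l→s (+7), pos 5: e→n (+9) — repeating every 3. A repeating key of period 3 is used — shifts +10, +7, +9 over and over.
Undoing it on cbbrp: c−10=s, b−7=u, b−9=s, r−10=h, p−7=i.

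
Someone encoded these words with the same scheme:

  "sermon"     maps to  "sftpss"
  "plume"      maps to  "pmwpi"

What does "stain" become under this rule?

In sermon: s→s is +0, e→f is +1, r→t is +2, m→p is +3 — the shift increases by 1 each position. Letter i (0-indexed) is shifted by i+0, so successive shifts are 0, 1, 2, ….
Applying it to stain: s+0=s, t+1=u, a+2=c, i+3=l, n+4=r.

suclr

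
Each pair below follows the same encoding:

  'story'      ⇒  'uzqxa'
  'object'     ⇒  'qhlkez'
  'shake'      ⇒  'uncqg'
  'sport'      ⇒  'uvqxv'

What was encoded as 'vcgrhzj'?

twelfth

Shifts by position in story: pos 0: s→u (+2), pos 1: t→z (+6), pos 2: o→q (+2), pos 3: r→x (+6) — repeating every 2. It's a Vigenère-style cipher with numeric key [2,6]: position i shifts by key[i mod 2].
Decoding vcgrhzj: v−2=t, c−6=w, g−2=e, r−6=l, h−2=f, z−6=t, j−2=h.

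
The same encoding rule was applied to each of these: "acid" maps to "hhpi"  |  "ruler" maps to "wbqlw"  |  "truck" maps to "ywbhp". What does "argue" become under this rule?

The shift depends on letter class: consonant c→h is +5, but vowel a→h is +7. Two shifts are in play — +7 for a/e/i/o/u, +5 for every other letter.
On argue: a(vowel)+7=h, r(cons)+5=w, g(cons)+5=l, u(vowel)+7=b, e(vowel)+7=l.

hwlbl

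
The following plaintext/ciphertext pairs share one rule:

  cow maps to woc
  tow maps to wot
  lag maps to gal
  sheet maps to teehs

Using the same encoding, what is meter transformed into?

retem

The output letters match the input read backwards: cow reversed is woc. The word is simply reversed.
Applying it to meter: reverse → retem.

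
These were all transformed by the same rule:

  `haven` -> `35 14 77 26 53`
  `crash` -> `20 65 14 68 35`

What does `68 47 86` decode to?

sly

Each letter becomes 3×(its alphabet position, a=1..z=26) + 11.
Reversing it on 68 47 86: 68→(68−11)÷3=19=s, 47→(47−11)÷3=12=l, 86→(86−11)÷3=25=y.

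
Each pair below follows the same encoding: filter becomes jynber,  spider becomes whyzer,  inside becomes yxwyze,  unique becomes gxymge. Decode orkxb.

grant

f(5)→j(9) and i(8)→y(24) fit y≡5x+10 (mod 26); the inverse of 5 mod 26 is 21. Treating letters as 0–25, the rule is x ↦ 5x + 10 (mod 26).
Decoding orkxb: o(14)→21·(14−10)≡6=g; r(17)→21·(17−10)≡17=r; k(10)→21·(10−10)≡0=a; x(23)→21·(23−10)≡13=n; b(1)→21·(1−10)≡19=t (all mod 26).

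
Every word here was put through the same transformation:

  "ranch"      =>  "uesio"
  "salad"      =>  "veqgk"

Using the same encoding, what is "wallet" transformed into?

zeqrlb

In ranch: r→u is +3, a→e is +4, n→s is +5, c→i is +6 — the shift increases by 1 each position. Letter i (0-indexed) is shifted by i+3, so successive shifts are 3, 4, 5, ….
Applying it to wallet: w+3=z, a+4=e, l+5=q, l+6=r, e+7=l, t+8=b.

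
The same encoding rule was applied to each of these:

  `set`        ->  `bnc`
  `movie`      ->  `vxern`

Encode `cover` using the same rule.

lxena

Compare letters: s→b is +9, e→n is +9, t→c is +9 — a constant shift. Each letter is shifted forward by 9 in the alphabet (a Caesar shift of +9).
On cover: c+9=l, o+9=x, v+9=e, e+9=n, r+9=a.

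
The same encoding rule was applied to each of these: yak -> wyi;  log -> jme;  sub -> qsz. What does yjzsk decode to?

It's a constant shift of +24 (ROT24).
Reversing it on yjzsk: y−24=a, j−24=l, z−24=b, s−24=u, k−24=m.

album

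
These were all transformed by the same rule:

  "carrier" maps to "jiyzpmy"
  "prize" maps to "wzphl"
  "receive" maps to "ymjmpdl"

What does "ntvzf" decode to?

glory

Shifts by position in carrier: pos 0: c→j (+7), pos 1: a→i (+8), pos 2: r→y (+7), pos 3: r→z (+8) — repeating every 2. A repeating key of period 2 is used — shifts +7, +8 over and over.
Reversing it on ntvzf: n−7=g, t−8=l, v−7=o, z−8=r, f−7=y.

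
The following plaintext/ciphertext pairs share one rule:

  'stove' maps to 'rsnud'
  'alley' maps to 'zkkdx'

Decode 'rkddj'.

sleek

Every letter moves 25 places later in the alphabet, wrapping around z→a.
Undoing it on rkddj: r−25=s, k−25=l, d−25=e, d−25=e, j−25=k.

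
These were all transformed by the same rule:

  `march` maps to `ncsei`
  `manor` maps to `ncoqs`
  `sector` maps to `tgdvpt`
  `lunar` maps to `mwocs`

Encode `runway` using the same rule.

Shifts by position in march: pos 0: m→n (+1), pos 1: a→c (+2), pos 2: r→s (+1), pos 3: c→e (+2) — repeating every 2. It's a Vigenère-style cipher with numeric key [1,2]: position i shifts by key[i mod 2].
On runway: r+1=s, u+2=w, n+1=o, w+2=y, a+1=b, y+2=a.

swoyba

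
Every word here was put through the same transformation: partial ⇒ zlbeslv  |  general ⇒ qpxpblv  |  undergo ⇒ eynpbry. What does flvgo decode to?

valve

The shifts repeat in a cycle of length 2: positions 0,1,… shift by +10, +11, then the pattern repeats.
Decoding flvgo: f−10=v, l−11=a, v−10=l, g−11=v, o−10=e.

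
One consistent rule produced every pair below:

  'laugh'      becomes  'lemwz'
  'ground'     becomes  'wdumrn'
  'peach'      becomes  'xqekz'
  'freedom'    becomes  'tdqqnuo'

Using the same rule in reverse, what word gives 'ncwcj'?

l(11)→l(11) and a(0)→e(4) fit y≡3x+4 (mod 26); the inverse of 3 mod 26 is 9. Treating letters as 0–25, the rule is x ↦ 3x + 4 (mod 26).
Decoding ncwcj: n(13)→9·(13−4)≡3=d; c(2)→9·(2−4)≡8=i; w(22)→9·(22−4)≡6=g; c(2)→9·(2−4)≡8=i; j(9)→9·(9−4)≡19=t (all mod 26).

digit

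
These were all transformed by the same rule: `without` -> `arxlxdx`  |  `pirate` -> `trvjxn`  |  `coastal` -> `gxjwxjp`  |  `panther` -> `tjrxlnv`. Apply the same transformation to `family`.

The shift depends on letter class: consonant w→a is +4, but vowel i→r is +9. The rule splits by letter class: vowels +9, consonants +4.
For family: f(cons)+4=j, a(vowel)+9=j, m(cons)+4=q, i(vowel)+9=r, l(cons)+4=p, y(cons)+4=c.

jjqrpc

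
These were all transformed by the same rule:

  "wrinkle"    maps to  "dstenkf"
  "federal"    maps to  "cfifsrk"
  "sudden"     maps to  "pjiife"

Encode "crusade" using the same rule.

w(22)→d(3) and r(17)→s(18) fit y≡23x+17 (mod 26); the inverse of 23 mod 26 is 17. Each letter's alphabet position (a=0..z=25) is mapped through 23·x+17 mod 26 — an affine cipher.
For crusade: c(2)→23·2+17≡11=l; r(17)→23·17+17≡18=s; u(20)→23·20+17≡9=j; s(18)→23·18+17≡15=p; a(0)→23·0+17≡17=r; d(3)→23·3+17≡8=i; e(4)→23·4+17≡5=f (all mod 26).

lsjprif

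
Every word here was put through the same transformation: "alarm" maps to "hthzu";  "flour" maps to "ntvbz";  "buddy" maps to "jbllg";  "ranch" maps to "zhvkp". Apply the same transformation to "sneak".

The shift depends on letter class: consonant l→t is +8, but vowel a→h is +7. The rule splits by letter class: vowels +7, consonants +8.
On sneak: s(cons)+8=a, n(cons)+8=v, e(vowel)+7=l, a(vowel)+7=h, k(cons)+8=s.

avlhs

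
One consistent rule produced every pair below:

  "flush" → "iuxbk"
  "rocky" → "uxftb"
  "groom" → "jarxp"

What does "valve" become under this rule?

yjoeh

Shifts by position in flush: pos 0: f→i (+3), pos 1: l→u (+9), pos 2: u→x (+3), pos 3: s→b (+9) — repeating every 2. The shifts repeat in a cycle of length 2: positions 0,1,… shift by +3, +9, then the pattern repeats.
On valve: v+3=y, a+9=j, l+3=o, v+9=e, e+3=h.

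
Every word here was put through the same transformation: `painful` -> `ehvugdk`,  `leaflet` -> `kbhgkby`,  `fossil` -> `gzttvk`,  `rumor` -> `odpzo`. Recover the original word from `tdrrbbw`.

Each letter's alphabet position (a=0..z=25) is mapped through 5·x+7 mod 26 — an affine cipher.
Undoing it on tdrrbbw: t(19)→21·(19−7)≡18=s; d(3)→21·(3−7)≡20=u; r(17)→21·(17−7)≡2=c; r(17)→21·(17−7)≡2=c; b(1)→21·(1−7)≡4=e; b(1)→21·(1−7)≡4=e; w(22)→21·(22−7)≡3=d (all mod 26).

succeed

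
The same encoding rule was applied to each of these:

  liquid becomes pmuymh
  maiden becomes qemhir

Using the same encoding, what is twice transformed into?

xamgi

Every letter moves 4 places later in the alphabet, wrapping around z→a.
On twice: t+4=x, w+4=a, i+4=m, c+4=g, e+4=i.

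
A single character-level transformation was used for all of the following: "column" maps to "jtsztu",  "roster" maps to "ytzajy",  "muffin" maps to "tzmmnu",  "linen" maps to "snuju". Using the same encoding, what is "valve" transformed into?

The shift depends on letter class: consonant c→j is +7, but vowel o→t is +5. Two shifts are in play — +5 for a/e/i/o/u, +7 for every other letter.
For valve: v(cons)+7=c, a(vowel)+5=f, l(cons)+7=s, v(cons)+7=c, e(vowel)+5=j.

cfscj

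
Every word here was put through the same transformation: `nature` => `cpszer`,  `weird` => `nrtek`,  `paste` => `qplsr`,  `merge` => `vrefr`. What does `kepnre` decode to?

n(13)→c(2) and a(0)→p(15) fit y≡7x+15 (mod 26); the inverse of 7 mod 26 is 15. Each letter's alphabet position (a=0..z=25) is mapped through 7·x+15 mod 26 — an affine cipher.
Reversing it on kepnre: k(10)→15·(10−15)≡3=d; e(4)→15·(4−15)≡17=r; p(15)→15·(15−15)≡0=a; n(13)→15·(13−15)≡22=w; r(17)→15·(17−15)≡4=e; e(4)→15·(4−15)≡17=r (all mod 26).

drawer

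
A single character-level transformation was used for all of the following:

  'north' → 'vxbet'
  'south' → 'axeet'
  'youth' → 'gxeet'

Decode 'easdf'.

In north: n→v is +8, o→x is +9, r→b is +10, t→e is +11 — the shift increases by 1 each position. The shift increases by 1 at each position, starting from +8: 8, 9, 10, ….
Decoding easdf: e−8=w, a−9=r, s−10=i, d−11=s, f−12=t.

wrist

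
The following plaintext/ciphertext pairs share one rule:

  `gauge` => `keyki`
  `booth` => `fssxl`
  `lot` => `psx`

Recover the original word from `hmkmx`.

Compare letters: g→k is +4, a→e is +4, u→y is +4 — a constant shift. It's a constant shift of +4 (ROT4).
Undoing it on hmkmx: h−4=d, m−4=i, k−4=g, m−4=i, x−4=t.

digit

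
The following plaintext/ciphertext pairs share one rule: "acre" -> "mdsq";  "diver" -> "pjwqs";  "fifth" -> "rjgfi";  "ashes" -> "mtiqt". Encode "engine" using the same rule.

Shifts by position in acre: pos 0: a→m (+12), pos 1: c→d (+1), pos 2: r→s (+1), pos 3: e→q (+12) — repeating every 3. It's a Vigenère-style cipher with numeric key [12,1,1]: position i shifts by key[i mod 3].
For engine: e+12=q, n+1=o, g+1=h, i+12=u, n+1=o, e+1=f.

qohuof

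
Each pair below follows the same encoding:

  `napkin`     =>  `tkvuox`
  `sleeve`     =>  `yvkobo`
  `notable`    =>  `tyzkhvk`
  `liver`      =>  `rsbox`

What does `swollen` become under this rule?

It's a Vigenère-style cipher with numeric key [6,10]: position i shifts by key[i mod 2].
On swollen: s+6=y, w+10=g, o+6=u, l+10=v, l+6=r, e+10=o, n+6=t.

yguvrot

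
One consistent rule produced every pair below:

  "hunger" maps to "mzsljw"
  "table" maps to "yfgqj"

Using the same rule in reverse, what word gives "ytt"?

too

Every letter moves 5 places later in the alphabet, wrapping around z→a.
Undoing it on ytt: y−5=t, t−5=o, t−5=o.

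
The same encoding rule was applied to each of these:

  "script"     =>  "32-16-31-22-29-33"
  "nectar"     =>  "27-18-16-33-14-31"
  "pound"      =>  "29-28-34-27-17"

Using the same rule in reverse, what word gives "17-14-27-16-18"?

s is letter #19 and maps to 32: an offset of 13. Each letter is replaced by its alphabet position (a=1..z=26) + 13.
Undoing it on 17-14-27-16-18: 17→(17−13)÷1=4=d, 14→(14−13)÷1=1=a, 27→(27−13)÷1=14=n, 16→(16−13)÷1=3=c, 18→(18−13)÷1=5=e.

dance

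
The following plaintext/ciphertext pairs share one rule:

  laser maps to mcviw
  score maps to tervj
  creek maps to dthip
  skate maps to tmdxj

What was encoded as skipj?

In laser: l→m is +1, a→c is +2, s→v is +3, e→i is +4 — the shift increases by 1 each position. Each letter shifts forward by (position + 1), i.e. 1, 2, 3, … — the shift grows by one for each successive letter.
Decoding skipj: s−1=r, k−2=i, i−3=f, p−4=l, j−5=e.

rifle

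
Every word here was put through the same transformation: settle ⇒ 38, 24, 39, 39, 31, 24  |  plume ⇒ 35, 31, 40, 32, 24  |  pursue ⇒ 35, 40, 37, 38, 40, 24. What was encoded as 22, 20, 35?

cap

Letters become their 1-based position plus 19 (so a→20, b→21, …).
Decoding 22, 20, 35: 22→(22−19)÷1=3=c, 20→(20−19)÷1=1=a, 35→(35−19)÷1=16=p.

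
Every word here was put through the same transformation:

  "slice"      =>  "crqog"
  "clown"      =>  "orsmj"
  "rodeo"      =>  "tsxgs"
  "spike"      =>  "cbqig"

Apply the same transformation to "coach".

s(18)→c(2) and l(11)→r(17) fit y≡9x+22 (mod 26); the inverse of 9 mod 26 is 3. Each letter's alphabet position (a=0..z=25) is mapped through 9·x+22 mod 26 — an affine cipher.
For coach: c(2)→9·2+22≡14=o; o(14)→9·14+22≡18=s; a(0)→9·0+22≡22=w; c(2)→9·2+22≡14=o; h(7)→9·7+22≡7=h (all mod 26).

oswoh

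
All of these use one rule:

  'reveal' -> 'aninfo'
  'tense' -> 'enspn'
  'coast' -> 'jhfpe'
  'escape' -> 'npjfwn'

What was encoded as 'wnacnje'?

r(17)→a(0) and e(4)→n(13) fit y≡15x+5 (mod 26); the inverse of 15 mod 26 is 7. Each letter's alphabet position (a=0..z=25) is mapped through 15·x+5 mod 26 — an affine cipher.
Decoding wnacnje: w(22)→7·(22−5)≡15=p; n(13)→7·(13−5)≡4=e; a(0)→7·(0−5)≡17=r; c(2)→7·(2−5)≡5=f; n(13)→7·(13−5)≡4=e; j(9)→7·(9−5)≡2=c; e(4)→7·(4−5)≡19=t (all mod 26).

perfect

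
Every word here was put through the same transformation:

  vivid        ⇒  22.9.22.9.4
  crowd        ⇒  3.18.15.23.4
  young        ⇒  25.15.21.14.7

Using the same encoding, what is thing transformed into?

20.8.9.14.7

v is letter #22 and maps to 22: an offset of 0. Each letter is replaced by its alphabet position (a=1, b=2, …, z=26).
For thing: t=20→20, h=8→8, i=9→9, n=14→14, g=7→7.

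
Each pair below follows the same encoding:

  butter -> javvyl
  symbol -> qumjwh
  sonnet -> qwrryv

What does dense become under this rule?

tyrqy

b(1)→j(9) and u(20)→a(0) fit y≡5x+4 (mod 26); the inverse of 5 mod 26 is 21. Treating letters as 0–25, the rule is x ↦ 5x + 4 (mod 26).
On dense: d(3)→5·3+4≡19=t; e(4)→5·4+4≡24=y; n(13)→5·13+4≡17=r; s(18)→5·18+4≡16=q; e(4)→5·4+4≡24=y (all mod 26).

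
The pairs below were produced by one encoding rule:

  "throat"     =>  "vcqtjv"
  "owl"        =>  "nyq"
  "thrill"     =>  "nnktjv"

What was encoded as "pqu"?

son

Read the word backwards and shift each letter +2.
Undoing it on pqu: shift back: p−2=n, q−2=o, u−2=s → nos; then reverse → son.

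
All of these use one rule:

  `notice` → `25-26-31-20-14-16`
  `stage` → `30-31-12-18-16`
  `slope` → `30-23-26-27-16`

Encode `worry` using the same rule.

n is letter #14 and maps to 25: an offset of 11. The number is (letter's place in the alphabet, a=1) + 11.
On worry: w=23→34, o=15→26, r=18→29, r=18→29, y=25→36.

34-26-29-29-36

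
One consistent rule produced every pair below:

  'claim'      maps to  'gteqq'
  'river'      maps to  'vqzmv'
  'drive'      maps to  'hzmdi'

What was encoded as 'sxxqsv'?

option

Shifts by position in claim: pos 0: c→g (+4), pos 1: l→t (+8), pos 2: a→e (+4), pos 3: i→q (+8) — repeating every 2. The shifts repeat in a cycle of length 2: positions 0,1,… shift by +4, +8, then the pattern repeats.
Undoing it on sxxqsv: s−4=o, x−8=p, x−4=t, q−8=i, s−4=o, v−8=n.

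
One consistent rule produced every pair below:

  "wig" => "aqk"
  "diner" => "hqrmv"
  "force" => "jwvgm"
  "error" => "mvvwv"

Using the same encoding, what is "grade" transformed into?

Vowels shift forward by 8 and consonants shift forward by 4.
On grade: g(cons)+4=k, r(cons)+4=v, a(vowel)+8=i, d(cons)+4=h, e(vowel)+8=m.

kvihm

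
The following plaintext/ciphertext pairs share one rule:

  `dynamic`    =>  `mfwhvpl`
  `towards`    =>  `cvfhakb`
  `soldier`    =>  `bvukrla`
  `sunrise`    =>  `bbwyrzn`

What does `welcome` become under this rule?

It's a Vigenère-style cipher with numeric key [9,7]: position i shifts by key[i mod 2].
Applying it to welcome: w+9=f, e+7=l, l+9=u, c+7=j, o+9=x, m+7=t, e+9=n.

flujxtn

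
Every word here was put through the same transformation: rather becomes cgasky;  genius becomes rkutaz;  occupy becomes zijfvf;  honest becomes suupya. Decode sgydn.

Shifts by position in rather: pos 0: r→c (+11), pos 1: a→g (+6), pos 2: t→a (+7), pos 3: h→s (+11), pos 4: e→k (+6), pos 5: r→y (+7) — repeating every 3. The shifts repeat in a cycle of length 3: positions 0,1,… shift by +11, +6, +7, then the pattern repeats.
Decoding sgydn: s−11=h, g−6=a, y−7=r, d−11=s, n−6=h.

harsh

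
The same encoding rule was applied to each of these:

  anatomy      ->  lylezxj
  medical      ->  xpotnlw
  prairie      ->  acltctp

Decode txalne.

Compare letters: a→l is +11, n→y is +11, a→l is +11 — a constant shift. Every letter moves 11 places later in the alphabet, wrapping around z→a.
Undoing it on txalne: t−11=i, x−11=m, a−11=p, l−11=a, n−11=c, e−11=t.

impact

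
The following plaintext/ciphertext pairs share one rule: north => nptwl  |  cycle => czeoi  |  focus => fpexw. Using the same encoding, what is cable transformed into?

cbdoi

In north: n→n is +0, o→p is +1, r→t is +2, t→w is +3 — the shift increases by 1 each position. Each letter shifts forward by its position index (0, 1, 2, …) — the shift grows by one for each successive letter.
Applying it to cable: c+0=c, a+1=b, b+2=d, l+3=o, e+4=i.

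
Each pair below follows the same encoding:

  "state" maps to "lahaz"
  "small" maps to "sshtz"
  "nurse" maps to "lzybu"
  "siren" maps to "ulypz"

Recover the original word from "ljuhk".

dance

The word is reversed, then every letter is shifted forward by 7.
Decoding ljuhk: shift back: l−7=e, j−7=c, u−7=n, h−7=a, k−7=d → ecnad; then reverse → dance.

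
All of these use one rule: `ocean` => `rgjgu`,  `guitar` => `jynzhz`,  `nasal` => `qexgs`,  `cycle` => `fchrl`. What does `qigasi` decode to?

In ocean: o→r is +3, c→g is +4, e→j is +5, a→g is +6 — the shift increases by 1 each position. The shift increases by 1 at each position, starting from +3: 3, 4, 5, ….
Decoding qigasi: q−3=n, i−4=e, g−5=b, a−6=u, s−7=l, i−8=a.

nebula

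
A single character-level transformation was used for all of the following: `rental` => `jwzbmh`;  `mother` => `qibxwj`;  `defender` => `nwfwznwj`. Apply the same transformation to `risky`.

r(17)→j(9) and e(4)→w(22) fit y≡9x+12 (mod 26); the inverse of 9 mod 26 is 3. Treating letters as 0–25, the rule is x ↦ 9x + 12 (mod 26).
On risky: r(17)→9·17+12≡9=j; i(8)→9·8+12≡6=g; s(18)→9·18+12≡18=s; k(10)→9·10+12≡24=y; y(24)→9·24+12≡20=u (all mod 26).

jgsyu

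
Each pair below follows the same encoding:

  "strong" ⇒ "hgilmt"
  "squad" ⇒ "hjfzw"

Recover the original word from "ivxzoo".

Each pair mirrors across the alphabet (s↔h, t↔g, r↔i): positions sum to 25. This is the alphabet-reversal cipher (Atbash): a becomes z, b becomes y, etc.
Decoding ivxzoo: i↔r, v↔e, x↔c, z↔a, o↔l, o↔l.

recall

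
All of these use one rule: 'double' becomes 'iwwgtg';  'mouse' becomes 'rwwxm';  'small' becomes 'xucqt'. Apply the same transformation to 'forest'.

Shifts by position in double: pos 0: d→i (+5), pos 1: o→w (+8), pos 2: u→w (+2), pos 3: b→g (+5), pos 4: l→t (+8), pos 5: e→g (+2) — repeating every 3. The shifts repeat in a cycle of length 3: positions 0,1,… shift by +5, +8, +2, then the pattern repeats.
Applying it to forest: f+5=k, o+8=w, r+2=t, e+5=j, s+8=a, t+2=v.

kwtjav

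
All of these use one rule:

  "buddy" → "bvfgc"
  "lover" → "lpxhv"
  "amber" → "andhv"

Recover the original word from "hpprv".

In buddy: b→b is +0, u→v is +1, d→f is +2, d→g is +3 — the shift increases by 1 each position. Letter i (0-indexed) is shifted by i+0, so successive shifts are 0, 1, 2, ….
Undoing it on hpprv: h−0=h, p−1=o, p−2=n, r−3=o, v−4=r.

honor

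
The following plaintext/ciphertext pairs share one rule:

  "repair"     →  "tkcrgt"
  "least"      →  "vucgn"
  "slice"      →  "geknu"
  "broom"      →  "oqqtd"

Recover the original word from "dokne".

climb

The output letters match the input read backwards, each shifted +2: repair reversed is riaper. The word is reversed, then every letter is shifted forward by 2.
Reversing it on dokne: shift back: d−2=b, o−2=m, k−2=i, n−2=l, e−2=c → bmilc; then reverse → climb.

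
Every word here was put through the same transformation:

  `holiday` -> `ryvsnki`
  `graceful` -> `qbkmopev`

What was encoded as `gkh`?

wax

Compare letters: h→r is +10, o→y is +10, l→v is +10 — a constant shift. This is a Caesar cipher with shift 10.
Reversing it on gkh: g−10=w, k−10=a, h−10=x.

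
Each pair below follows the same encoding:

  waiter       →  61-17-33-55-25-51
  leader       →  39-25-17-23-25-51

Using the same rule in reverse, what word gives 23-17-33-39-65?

w(#23)→61 and a(#1)→17: differences scale by 2, so n = 2·pos + 15. Each letter becomes 2×(its alphabet position, a=1..z=26) + 15.
Decoding 23-17-33-39-65: 23→(23−15)÷2=4=d, 17→(17−15)÷2=1=a, 33→(33−15)÷2=9=i, 39→(39−15)÷2=12=l, 65→(65−15)÷2=25=y.

daily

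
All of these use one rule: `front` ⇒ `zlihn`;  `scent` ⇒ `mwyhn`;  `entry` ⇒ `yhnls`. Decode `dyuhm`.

Compare letters: f→z is +20, r→l is +20, o→i is +20 — a constant shift. Each letter is shifted forward by 20 in the alphabet (a Caesar shift of +20).
Reversing it on dyuhm: d−20=j, y−20=e, u−20=a, h−20=n, m−20=s.

jeans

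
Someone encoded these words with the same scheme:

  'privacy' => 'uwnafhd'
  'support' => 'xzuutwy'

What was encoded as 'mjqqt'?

hello

Compare letters: p→u is +5, r→w is +5, i→n is +5 — a constant shift. It's a constant shift of +5 (ROT5).
Undoing it on mjqqt: m−5=h, j−5=e, q−5=l, q−5=l, t−5=o.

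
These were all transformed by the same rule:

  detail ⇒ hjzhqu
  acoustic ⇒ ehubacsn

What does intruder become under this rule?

mszycmoc

In detail: d→h is +4, e→j is +5, t→z is +6, a→h is +7 — the shift increases by 1 each position. The shift increases by 1 at each position, starting from +4: 4, 5, 6, ….
Applying it to intruder: i+4=m, n+5=s, t+6=z, r+7=y, u+8=c, d+9=m, e+10=o, r+11=c.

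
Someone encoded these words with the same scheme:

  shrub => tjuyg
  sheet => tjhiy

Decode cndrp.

blank

In shrub: s→t is +1, h→j is +2, r→u is +3, u→y is +4 — the shift increases by 1 each position. The shift increases by 1 at each position, starting from +1: 1, 2, 3, ….
Decoding cndrp: c−1=b, n−2=l, d−3=a, r−4=n, p−5=k.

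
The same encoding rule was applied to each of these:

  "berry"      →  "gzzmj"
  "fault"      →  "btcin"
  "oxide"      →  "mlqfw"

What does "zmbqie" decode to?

waiter

The output letters match the input read backwards, each shifted +8: berry reversed is yrreb. Two steps: reverse the string, then apply a Caesar shift of +8.
Decoding zmbqie: shift back: z−8=r, m−8=e, b−8=t, q−8=i, i−8=a, e−8=w → retiaw; then reverse → waiter.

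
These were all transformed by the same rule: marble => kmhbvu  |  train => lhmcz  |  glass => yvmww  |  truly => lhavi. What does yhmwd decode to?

grasp

m(12)→k(10) and a(0)→m(12) fit y≡15x+12 (mod 26); the inverse of 15 mod 26 is 7. This is an affine cipher: with a=0,…,z=25, each position x becomes (15x+12) mod 26.
Decoding yhmwd: y(24)→7·(24−12)≡6=g; h(7)→7·(7−12)≡17=r; m(12)→7·(12−12)≡0=a; w(22)→7·(22−12)≡18=s; d(3)→7·(3−12)≡15=p (all mod 26).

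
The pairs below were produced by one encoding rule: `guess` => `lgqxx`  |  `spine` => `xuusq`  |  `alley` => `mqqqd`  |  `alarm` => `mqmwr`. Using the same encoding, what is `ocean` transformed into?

Two shifts are in play — +12 for a/e/i/o/u, +5 for every other letter.
On ocean: o(vowel)+12=a, c(cons)+5=h, e(vowel)+12=q, a(vowel)+12=m, n(cons)+5=s.

ahqms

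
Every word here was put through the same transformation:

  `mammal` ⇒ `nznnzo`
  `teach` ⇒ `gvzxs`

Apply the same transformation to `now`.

Each pair mirrors across the alphabet (m↔n, a↔z, m↔n): positions sum to 25. Each letter is replaced by its mirror in the alphabet: a↔z, b↔y, c↔x, and so on (the Atbash cipher).
On now: n↔m, o↔l, w↔d.

mld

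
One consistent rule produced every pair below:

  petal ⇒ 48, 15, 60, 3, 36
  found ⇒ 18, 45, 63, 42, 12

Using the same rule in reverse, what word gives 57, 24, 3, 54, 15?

p(#16)→48 and e(#5)→15: differences scale by 3, so n = 3·pos + 0. With a=1..z=26, the number is 3·pos.
Undoing it on 57, 24, 3, 54, 15: 57→(57−0)÷3=19=s, 24→(24−0)÷3=8=h, 3→(3−0)÷3=1=a, 54→(54−0)÷3=18=r, 15→(15−0)÷3=5=e.

share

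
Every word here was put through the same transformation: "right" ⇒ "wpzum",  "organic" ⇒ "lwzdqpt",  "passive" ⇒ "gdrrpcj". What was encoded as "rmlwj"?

This is an affine cipher: with a=0,…,z=25, each position x becomes (21x+3) mod 26.
Reversing it on rmlwj: r(17)→5·(17−3)≡18=s; m(12)→5·(12−3)≡19=t; l(11)→5·(11−3)≡14=o; w(22)→5·(22−3)≡17=r; j(9)→5·(9−3)≡4=e (all mod 26).

store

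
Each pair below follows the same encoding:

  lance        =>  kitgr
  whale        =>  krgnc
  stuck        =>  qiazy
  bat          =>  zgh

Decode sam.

gum

The word is reversed, then every letter is shifted forward by 6.
Decoding sam: shift back: s−6=m, a−6=u, m−6=g → mug; then reverse → gum.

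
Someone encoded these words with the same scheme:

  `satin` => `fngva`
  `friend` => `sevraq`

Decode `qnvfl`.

Compare letters: s→f is +13, a→n is +13, t→g is +13 — a constant shift. Every letter moves 13 places later in the alphabet, wrapping around z→a.
Undoing it on qnvfl: q−13=d, n−13=a, v−13=i, f−13=s, l−13=y.

daisy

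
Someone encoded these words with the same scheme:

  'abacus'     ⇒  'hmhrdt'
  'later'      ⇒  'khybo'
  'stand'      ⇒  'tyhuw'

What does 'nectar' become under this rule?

a(0)→h(7) and b(1)→m(12) fit y≡5x+7 (mod 26); the inverse of 5 mod 26 is 21. This is an affine cipher: with a=0,…,z=25, each position x becomes (5x+7) mod 26.
For nectar: n(13)→5·13+7≡20=u; e(4)→5·4+7≡1=b; c(2)→5·2+7≡17=r; t(19)→5·19+7≡24=y; a(0)→5·0+7≡7=h; r(17)→5·17+7≡14=o (all mod 26).

ubryho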